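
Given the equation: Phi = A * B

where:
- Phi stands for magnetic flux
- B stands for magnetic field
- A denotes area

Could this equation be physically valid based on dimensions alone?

Yes

Phi (magnetic flux) has dimensions [I^-1 L^2 M T^-2].
B (magnetic field) has dimensions [I^-1 M T^-2].
A (area) has dimensions [L^2].

Left side: [I^-1 L^2 M T^-2]
Right side: [I^-1 L^2 M T^-2]

Both sides have the same dimensions, so the equation is dimensionally consistent.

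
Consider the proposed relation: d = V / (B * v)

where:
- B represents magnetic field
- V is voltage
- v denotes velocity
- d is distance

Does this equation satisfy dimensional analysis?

Yes

B (magnetic field) has dimensions [I^-1 M T^-2].
V (voltage) has dimensions [I^-1 L^2 M T^-3].
v (velocity) has dimensions [L T^-1].
d (distance) has dimensions [L].

Left side: [L]
Right side: [L]

Both sides have the same dimensions, so the equation is dimensionally consistent.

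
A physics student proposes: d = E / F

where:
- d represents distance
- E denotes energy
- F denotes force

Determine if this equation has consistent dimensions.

Yes

d (distance) has dimensions [L].
E (energy) has dimensions [L^2 M T^-2].
F (force) has dimensions [L M T^-2].

Left side: [L]
Right side: [L]

Both sides have the same dimensions, so the equation is dimensionally consistent.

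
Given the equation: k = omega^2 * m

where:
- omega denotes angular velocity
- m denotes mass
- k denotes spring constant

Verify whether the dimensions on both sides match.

Yes

omega (angular velocity) has dimensions [T^-1].
m (mass) has dimensions [M].
k (spring constant) has dimensions [M T^-2].

Left side: [M T^-2]
Right side: [M T^-2]

Both sides have the same dimensions, so the equation is dimensionally consistent.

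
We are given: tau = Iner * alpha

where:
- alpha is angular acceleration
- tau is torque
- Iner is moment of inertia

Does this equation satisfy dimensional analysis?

Yes

alpha (angular acceleration) has dimensions [T^-2].
tau (torque) has dimensions [L^2 M T^-2].
Iner (moment of inertia) has dimensions [L^2 M].

Left side: [L^2 M T^-2]
Right side: [L^2 M T^-2]

Both sides have the same dimensions, so the equation is dimensionally consistent.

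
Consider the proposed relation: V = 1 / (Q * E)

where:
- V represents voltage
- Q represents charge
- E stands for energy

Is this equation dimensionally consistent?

No

V (voltage) has dimensions [I^-1 L^2 M T^-3].
Q (charge) has dimensions [I T].
E (energy) has dimensions [L^2 M T^-2].

Left side: [I^-1 L^2 M T^-3]
Right side: [I^-1 L^-2 M^-1 T]

The two sides have different dimensions, so the equation is NOT dimensionally consistent.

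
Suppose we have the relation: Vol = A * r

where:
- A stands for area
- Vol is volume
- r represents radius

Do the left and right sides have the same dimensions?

Yes

A (area) has dimensions [L^2].
Vol (volume) has dimensions [L^3].
r (radius) has dimensions [L].

Left side: [L^3]
Right side: [L^3]

Both sides have the same dimensions, so the equation is dimensionally consistent.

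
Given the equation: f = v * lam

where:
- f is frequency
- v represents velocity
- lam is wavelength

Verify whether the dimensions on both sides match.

No

f (frequency) has dimensions [T^-1].
v (velocity) has dimensions [L T^-1].
lam (wavelength) has dimensions [L].

Left side: [T^-1]
Right side: [L^2 T^-1]

The two sides have different dimensions, so the equation is NOT dimensionally consistent.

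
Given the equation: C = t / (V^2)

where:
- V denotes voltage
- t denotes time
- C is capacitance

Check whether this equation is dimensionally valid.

No

V (voltage) has dimensions [I^-1 L^2 M T^-3].
t (time) has dimensions [T].
C (capacitance) has dimensions [I^2 L^-2 M^-1 T^4].

Left side: [I^2 L^-2 M^-1 T^4]
Right side: [I^2 L^-4 M^-2 T^7]

The two sides have different dimensions, so the equation is NOT dimensionally consistent.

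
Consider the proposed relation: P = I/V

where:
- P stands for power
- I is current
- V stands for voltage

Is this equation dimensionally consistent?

No

P (power) has dimensions [L^2 M T^-3].
I (current) has dimensions [I].
V (voltage) has dimensions [I^-1 L^2 M T^-3].

Left side: [L^2 M T^-3]
Right side: [I^2 L^-2 M^-1 T^3]

The two sides have different dimensions, so the equation is NOT dimensionally consistent.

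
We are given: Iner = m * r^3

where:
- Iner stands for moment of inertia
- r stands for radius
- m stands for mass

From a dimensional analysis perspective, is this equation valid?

No

Iner (moment of inertia) has dimensions [L^2 M].
r (radius) has dimensions [L].
m (mass) has dimensions [M].

Left side: [L^2 M]
Right side: [L^3 M]

The two sides have different dimensions, so the equation is NOT dimensionally consistent.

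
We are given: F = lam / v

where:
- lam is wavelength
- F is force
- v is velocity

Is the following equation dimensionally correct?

No

lam (wavelength) has dimensions [L].
F (force) has dimensions [L M T^-2].
v (velocity) has dimensions [L T^-1].

Left side: [L M T^-2]
Right side: [T]

The two sides have different dimensions, so the equation is NOT dimensionally consistent.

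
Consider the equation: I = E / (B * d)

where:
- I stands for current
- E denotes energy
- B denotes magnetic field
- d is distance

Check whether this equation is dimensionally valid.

No

I (current) has dimensions [I].
E (energy) has dimensions [L^2 M T^-2].
B (magnetic field) has dimensions [I^-1 M T^-2].
d (distance) has dimensions [L].

Left side: [I]
Right side: [I L]

The two sides have different dimensions, so the equation is NOT dimensionally consistent.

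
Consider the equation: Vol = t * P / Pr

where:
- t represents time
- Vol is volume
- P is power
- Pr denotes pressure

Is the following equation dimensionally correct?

Yes

t (time) has dimensions [T].
Vol (volume) has dimensions [L^3].
P (power) has dimensions [L^2 M T^-3].
Pr (pressure) has dimensions [L^-1 M T^-2].

Left side: [L^3]
Right side: [L^3]

Both sides have the same dimensions, so the equation is dimensionally consistent.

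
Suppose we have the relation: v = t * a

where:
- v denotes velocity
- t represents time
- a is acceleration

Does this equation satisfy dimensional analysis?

Yes

v (velocity) has dimensions [L T^-1].
t (time) has dimensions [T].
a (acceleration) has dimensions [L T^-2].

Left side: [L T^-1]
Right side: [L T^-1]

Both sides have the same dimensions, so the equation is dimensionally consistent.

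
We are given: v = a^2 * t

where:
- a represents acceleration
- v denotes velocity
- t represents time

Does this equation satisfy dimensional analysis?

No

a (acceleration) has dimensions [L T^-2].
v (velocity) has dimensions [L T^-1].
t (time) has dimensions [T].

Left side: [L T^-1]
Right side: [L^2 T^-3]

The two sides have different dimensions, so the equation is NOT dimensionally consistent.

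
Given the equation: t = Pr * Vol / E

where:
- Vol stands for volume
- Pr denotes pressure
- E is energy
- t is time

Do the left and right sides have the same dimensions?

No

Vol (volume) has dimensions [L^3].
Pr (pressure) has dimensions [L^-1 M T^-2].
E (energy) has dimensions [L^2 M T^-2].
t (time) has dimensions [T].

Left side: [T]
Right side: [dimensionless]

The two sides have different dimensions, so the equation is NOT dimensionally consistent.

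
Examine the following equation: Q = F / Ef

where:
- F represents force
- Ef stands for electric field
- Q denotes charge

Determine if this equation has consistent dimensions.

Yes

F (force) has dimensions [L M T^-2].
Ef (electric field) has dimensions [I^-1 L M T^-3].
Q (charge) has dimensions [I T].

Left side: [I T]
Right side: [I T]

Both sides have the same dimensions, so the equation is dimensionally consistent.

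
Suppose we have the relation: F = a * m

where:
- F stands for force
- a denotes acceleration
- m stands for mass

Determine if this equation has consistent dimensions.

Yes

F (force) has dimensions [L M T^-2].
a (acceleration) has dimensions [L T^-2].
m (mass) has dimensions [M].

Left side: [L M T^-2]
Right side: [L M T^-2]

Both sides have the same dimensions, so the equation is dimensionally consistent.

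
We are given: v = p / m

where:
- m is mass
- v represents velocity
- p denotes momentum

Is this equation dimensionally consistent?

Yes

m (mass) has dimensions [M].
v (velocity) has dimensions [L T^-1].
p (momentum) has dimensions [L M T^-1].

Left side: [L T^-1]
Right side: [L T^-1]

Both sides have the same dimensions, so the equation is dimensionally consistent.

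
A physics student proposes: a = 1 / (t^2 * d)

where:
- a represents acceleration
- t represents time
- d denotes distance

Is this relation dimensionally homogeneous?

No

a (acceleration) has dimensions [L T^-2].
t (time) has dimensions [T].
d (distance) has dimensions [L].

Left side: [L T^-2]
Right side: [L^-1 T^-2]

The two sides have different dimensions, so the equation is NOT dimensionally consistent.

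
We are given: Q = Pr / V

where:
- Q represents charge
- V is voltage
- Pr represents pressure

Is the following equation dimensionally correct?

No

Q (charge) has dimensions [I T].
V (voltage) has dimensions [I^-1 L^2 M T^-3].
Pr (pressure) has dimensions [L^-1 M T^-2].

Left side: [I T]
Right side: [I L^-3 T]

The two sides have different dimensions, so the equation is NOT dimensionally consistent.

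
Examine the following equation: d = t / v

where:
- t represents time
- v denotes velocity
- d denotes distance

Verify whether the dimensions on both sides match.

No

t (time) has dimensions [T].
v (velocity) has dimensions [L T^-1].
d (distance) has dimensions [L].

Left side: [L]
Right side: [L^-1 T^2]

The two sides have different dimensions, so the equation is NOT dimensionally consistent.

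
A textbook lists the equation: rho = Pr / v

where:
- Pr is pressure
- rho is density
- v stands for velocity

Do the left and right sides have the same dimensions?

No

Pr (pressure) has dimensions [L^-1 M T^-2].
rho (density) has dimensions [L^-3 M].
v (velocity) has dimensions [L T^-1].

Left side: [L^-3 M]
Right side: [L^-2 M T^-1]

The two sides have different dimensions, so the equation is NOT dimensionally consistent.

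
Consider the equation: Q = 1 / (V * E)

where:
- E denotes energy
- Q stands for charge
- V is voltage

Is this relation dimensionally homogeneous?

No

E (energy) has dimensions [L^2 M T^-2].
Q (charge) has dimensions [I T].
V (voltage) has dimensions [I^-1 L^2 M T^-3].

Left side: [I T]
Right side: [I L^-4 M^-2 T^5]

The two sides have different dimensions, so the equation is NOT dimensionally consistent.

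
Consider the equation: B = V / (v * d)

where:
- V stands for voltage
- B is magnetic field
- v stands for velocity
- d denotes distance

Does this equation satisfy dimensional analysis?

Yes

V (voltage) has dimensions [I^-1 L^2 M T^-3].
B (magnetic field) has dimensions [I^-1 M T^-2].
v (velocity) has dimensions [L T^-1].
d (distance) has dimensions [L].

Left side: [I^-1 M T^-2]
Right side: [I^-1 M T^-2]

Both sides have the same dimensions, so the equation is dimensionally consistent.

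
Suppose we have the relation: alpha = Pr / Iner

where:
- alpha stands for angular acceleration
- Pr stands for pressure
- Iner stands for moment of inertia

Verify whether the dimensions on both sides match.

No

alpha (angular acceleration) has dimensions [T^-2].
Pr (pressure) has dimensions [L^-1 M T^-2].
Iner (moment of inertia) has dimensions [L^2 M].

Left side: [T^-2]
Right side: [L^-3 T^-2]

The two sides have different dimensions, so the equation is NOT dimensionally consistent.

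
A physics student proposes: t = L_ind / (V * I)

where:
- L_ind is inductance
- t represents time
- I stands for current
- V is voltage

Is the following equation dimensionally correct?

No

L_ind (inductance) has dimensions [I^-2 L^2 M T^-2].
t (time) has dimensions [T].
I (current) has dimensions [I].
V (voltage) has dimensions [I^-1 L^2 M T^-3].

Left side: [T]
Right side: [I^-2 T]

The two sides have different dimensions, so the equation is NOT dimensionally consistent.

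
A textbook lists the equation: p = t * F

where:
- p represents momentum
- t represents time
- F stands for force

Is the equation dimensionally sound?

Yes

p (momentum) has dimensions [L M T^-1].
t (time) has dimensions [T].
F (force) has dimensions [L M T^-2].

Left side: [L M T^-1]
Right side: [L M T^-1]

Both sides have the same dimensions, so the equation is dimensionally consistent.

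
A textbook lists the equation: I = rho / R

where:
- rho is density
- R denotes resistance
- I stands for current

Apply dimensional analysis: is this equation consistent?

No

rho (density) has dimensions [L^-3 M].
R (resistance) has dimensions [I^-2 L^2 M T^-3].
I (current) has dimensions [I].

Left side: [I]
Right side: [I^2 L^-5 T^3]

The two sides have different dimensions, so the equation is NOT dimensionally consistent.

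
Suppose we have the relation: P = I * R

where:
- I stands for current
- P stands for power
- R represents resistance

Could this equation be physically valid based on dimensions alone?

No

I (current) has dimensions [I].
P (power) has dimensions [L^2 M T^-3].
R (resistance) has dimensions [I^-2 L^2 M T^-3].

Left side: [L^2 M T^-3]
Right side: [I^-1 L^2 M T^-3]

The two sides have different dimensions, so the equation is NOT dimensionally consistent.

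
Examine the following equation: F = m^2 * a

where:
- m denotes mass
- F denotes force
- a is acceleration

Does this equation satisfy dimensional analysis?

No

m (mass) has dimensions [M].
F (force) has dimensions [L M T^-2].
a (acceleration) has dimensions [L T^-2].

Left side: [L M T^-2]
Right side: [L M^2 T^-2]

The two sides have different dimensions, so the equation is NOT dimensionally consistent.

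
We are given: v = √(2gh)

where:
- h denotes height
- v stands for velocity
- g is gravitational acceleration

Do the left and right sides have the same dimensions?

Yes

h (height) has dimensions [L].
v (velocity) has dimensions [L T^-1].
g (gravitational acceleration) has dimensions [L T^-2].

Left side: [L T^-1]
Right side: [L T^-1]

Both sides have the same dimensions, so the equation is dimensionally consistent.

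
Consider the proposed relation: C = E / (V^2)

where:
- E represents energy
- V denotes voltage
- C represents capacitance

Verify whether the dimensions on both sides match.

Yes

E (energy) has dimensions [L^2 M T^-2].
V (voltage) has dimensions [I^-1 L^2 M T^-3].
C (capacitance) has dimensions [I^2 L^-2 M^-1 T^4].

Left side: [I^2 L^-2 M^-1 T^4]
Right side: [I^2 L^-2 M^-1 T^4]

Both sides have the same dimensions, so the equation is dimensionally consistent.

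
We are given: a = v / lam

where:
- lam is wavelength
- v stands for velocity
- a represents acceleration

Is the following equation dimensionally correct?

No

lam (wavelength) has dimensions [L].
v (velocity) has dimensions [L T^-1].
a (acceleration) has dimensions [L T^-2].

Left side: [L T^-2]
Right side: [T^-1]

The two sides have different dimensions, so the equation is NOT dimensionally consistent.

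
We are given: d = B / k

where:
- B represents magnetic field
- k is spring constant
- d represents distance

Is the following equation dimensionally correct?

No

B (magnetic field) has dimensions [I^-1 M T^-2].
k (spring constant) has dimensions [M T^-2].
d (distance) has dimensions [L].

Left side: [L]
Right side: [I^-1]

The two sides have different dimensions, so the equation is NOT dimensionally consistent.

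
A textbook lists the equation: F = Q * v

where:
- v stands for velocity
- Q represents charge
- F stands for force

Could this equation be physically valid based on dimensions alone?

No

v (velocity) has dimensions [L T^-1].
Q (charge) has dimensions [I T].
F (force) has dimensions [L M T^-2].

Left side: [L M T^-2]
Right side: [I L]

The two sides have different dimensions, so the equation is NOT dimensionally consistent.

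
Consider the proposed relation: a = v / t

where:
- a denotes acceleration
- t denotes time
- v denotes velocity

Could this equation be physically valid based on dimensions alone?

Yes

a (acceleration) has dimensions [L T^-2].
t (time) has dimensions [T].
v (velocity) has dimensions [L T^-1].

Left side: [L T^-2]
Right side: [L T^-2]

Both sides have the same dimensions, so the equation is dimensionally consistent.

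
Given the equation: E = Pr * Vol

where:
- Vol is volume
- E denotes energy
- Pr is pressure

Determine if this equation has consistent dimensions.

Yes

Vol (volume) has dimensions [L^3].
E (energy) has dimensions [L^2 M T^-2].
Pr (pressure) has dimensions [L^-1 M T^-2].

Left side: [L^2 M T^-2]
Right side: [L^2 M T^-2]

Both sides have the same dimensions, so the equation is dimensionally consistent.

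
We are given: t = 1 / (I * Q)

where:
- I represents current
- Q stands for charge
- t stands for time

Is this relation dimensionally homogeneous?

No

I (current) has dimensions [I].
Q (charge) has dimensions [I T].
t (time) has dimensions [T].

Left side: [T]
Right side: [I^-2 T^-1]

The two sides have different dimensions, so the equation is NOT dimensionally consistent.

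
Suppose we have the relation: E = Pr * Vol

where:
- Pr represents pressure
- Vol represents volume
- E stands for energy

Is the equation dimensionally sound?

Yes

Pr (pressure) has dimensions [L^-1 M T^-2].
Vol (volume) has dimensions [L^3].
E (energy) has dimensions [L^2 M T^-2].

Left side: [L^2 M T^-2]
Right side: [L^2 M T^-2]

Both sides have the same dimensions, so the equation is dimensionally consistent.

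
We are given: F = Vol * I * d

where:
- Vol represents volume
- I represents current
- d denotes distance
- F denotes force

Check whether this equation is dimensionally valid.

No

Vol (volume) has dimensions [L^3].
I (current) has dimensions [I].
d (distance) has dimensions [L].
F (force) has dimensions [L M T^-2].

Left side: [L M T^-2]
Right side: [I L^4]

The two sides have different dimensions, so the equation is NOT dimensionally consistent.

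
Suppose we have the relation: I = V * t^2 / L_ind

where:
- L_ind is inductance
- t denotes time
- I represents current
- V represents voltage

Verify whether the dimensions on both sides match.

No

L_ind (inductance) has dimensions [I^-2 L^2 M T^-2].
t (time) has dimensions [T].
I (current) has dimensions [I].
V (voltage) has dimensions [I^-1 L^2 M T^-3].

Left side: [I]
Right side: [I T]

The two sides have different dimensions, so the equation is NOT dimensionally consistent.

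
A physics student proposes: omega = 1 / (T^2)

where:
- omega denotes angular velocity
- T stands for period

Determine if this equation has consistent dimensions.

No

omega (angular velocity) has dimensions [T^-1].
T (period) has dimensions [T].

Left side: [T^-1]
Right side: [T^-2]

The two sides have different dimensions, so the equation is NOT dimensionally consistent.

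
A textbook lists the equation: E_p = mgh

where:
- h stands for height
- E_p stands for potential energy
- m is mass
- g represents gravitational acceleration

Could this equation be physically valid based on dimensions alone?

Yes

h (height) has dimensions [L].
E_p (potential energy) has dimensions [L^2 M T^-2].
m (mass) has dimensions [M].
g (gravitational acceleration) has dimensions [L T^-2].

Left side: [L^2 M T^-2]
Right side: [L^2 M T^-2]

Both sides have the same dimensions, so the equation is dimensionally consistent.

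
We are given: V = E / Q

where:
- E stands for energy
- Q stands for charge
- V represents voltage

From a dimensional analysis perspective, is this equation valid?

Yes

E (energy) has dimensions [L^2 M T^-2].
Q (charge) has dimensions [I T].
V (voltage) has dimensions [I^-1 L^2 M T^-3].

Left side: [I^-1 L^2 M T^-3]
Right side: [I^-1 L^2 M T^-3]

Both sides have the same dimensions, so the equation is dimensionally consistent.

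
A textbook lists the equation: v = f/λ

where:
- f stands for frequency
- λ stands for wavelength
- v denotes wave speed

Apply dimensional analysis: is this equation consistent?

No

f (frequency) has dimensions [T^-1].
λ (wavelength) has dimensions [L].
v (wave speed) has dimensions [L T^-1].

Left side: [L T^-1]
Right side: [L^-1 T^-1]

The two sides have different dimensions, so the equation is NOT dimensionally consistent.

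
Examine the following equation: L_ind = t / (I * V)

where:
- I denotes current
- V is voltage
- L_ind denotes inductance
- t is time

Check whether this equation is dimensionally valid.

No

I (current) has dimensions [I].
V (voltage) has dimensions [I^-1 L^2 M T^-3].
L_ind (inductance) has dimensions [I^-2 L^2 M T^-2].
t (time) has dimensions [T].

Left side: [I^-2 L^2 M T^-2]
Right side: [L^-2 M^-1 T^4]

The two sides have different dimensions, so the equation is NOT dimensionally consistent.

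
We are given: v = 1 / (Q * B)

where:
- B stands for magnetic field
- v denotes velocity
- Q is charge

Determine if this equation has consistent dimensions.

No

B (magnetic field) has dimensions [I^-1 M T^-2].
v (velocity) has dimensions [L T^-1].
Q (charge) has dimensions [I T].

Left side: [L T^-1]
Right side: [M^-1 T]

The two sides have different dimensions, so the equation is NOT dimensionally consistent.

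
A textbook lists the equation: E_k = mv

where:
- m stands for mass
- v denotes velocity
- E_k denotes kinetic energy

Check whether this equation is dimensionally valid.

No

m (mass) has dimensions [M].
v (velocity) has dimensions [L T^-1].
E_k (kinetic energy) has dimensions [L^2 M T^-2].

Left side: [L^2 M T^-2]
Right side: [L M T^-1]

The two sides have different dimensions, so the equation is NOT dimensionally consistent.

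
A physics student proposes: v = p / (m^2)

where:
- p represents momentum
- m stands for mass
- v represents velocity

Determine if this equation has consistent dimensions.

No

p (momentum) has dimensions [L M T^-1].
m (mass) has dimensions [M].
v (velocity) has dimensions [L T^-1].

Left side: [L T^-1]
Right side: [L M^-1 T^-1]

The two sides have different dimensions, so the equation is NOT dimensionally consistent.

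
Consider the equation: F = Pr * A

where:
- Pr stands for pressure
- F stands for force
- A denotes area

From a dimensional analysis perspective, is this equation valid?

Yes

Pr (pressure) has dimensions [L^-1 M T^-2].
F (force) has dimensions [L M T^-2].
A (area) has dimensions [L^2].

Left side: [L M T^-2]
Right side: [L M T^-2]

Both sides have the same dimensions, so the equation is dimensionally consistent.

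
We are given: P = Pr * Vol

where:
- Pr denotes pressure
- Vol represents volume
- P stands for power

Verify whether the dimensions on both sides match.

No

Pr (pressure) has dimensions [L^-1 M T^-2].
Vol (volume) has dimensions [L^3].
P (power) has dimensions [L^2 M T^-3].

Left side: [L^2 M T^-3]
Right side: [L^2 M T^-2]

The two sides have different dimensions, so the equation is NOT dimensionally consistent.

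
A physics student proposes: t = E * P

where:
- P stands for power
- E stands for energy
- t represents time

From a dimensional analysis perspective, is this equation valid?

No

P (power) has dimensions [L^2 M T^-3].
E (energy) has dimensions [L^2 M T^-2].
t (time) has dimensions [T].

Left side: [T]
Right side: [L^4 M^2 T^-5]

The two sides have different dimensions, so the equation is NOT dimensionally consistent.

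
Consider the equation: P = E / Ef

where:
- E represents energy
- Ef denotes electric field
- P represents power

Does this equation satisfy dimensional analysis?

No

E (energy) has dimensions [L^2 M T^-2].
Ef (electric field) has dimensions [I^-1 L M T^-3].
P (power) has dimensions [L^2 M T^-3].

Left side: [L^2 M T^-3]
Right side: [I L T]

The two sides have different dimensions, so the equation is NOT dimensionally consistent.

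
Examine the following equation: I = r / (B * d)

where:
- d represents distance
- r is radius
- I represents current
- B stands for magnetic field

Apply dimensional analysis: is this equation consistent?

No

d (distance) has dimensions [L].
r (radius) has dimensions [L].
I (current) has dimensions [I].
B (magnetic field) has dimensions [I^-1 M T^-2].

Left side: [I]
Right side: [I M^-1 T^2]

The two sides have different dimensions, so the equation is NOT dimensionally consistent.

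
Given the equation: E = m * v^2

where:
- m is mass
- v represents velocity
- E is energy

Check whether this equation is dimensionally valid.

Yes

m (mass) has dimensions [M].
v (velocity) has dimensions [L T^-1].
E (energy) has dimensions [L^2 M T^-2].

Left side: [L^2 M T^-2]
Right side: [L^2 M T^-2]

Both sides have the same dimensions, so the equation is dimensionally consistent.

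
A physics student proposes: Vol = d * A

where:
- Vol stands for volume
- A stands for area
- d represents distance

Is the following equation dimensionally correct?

Yes

Vol (volume) has dimensions [L^3].
A (area) has dimensions [L^2].
d (distance) has dimensions [L].

Left side: [L^3]
Right side: [L^3]

Both sides have the same dimensions, so the equation is dimensionally consistent.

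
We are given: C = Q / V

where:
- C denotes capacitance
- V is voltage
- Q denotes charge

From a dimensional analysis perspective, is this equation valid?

Yes

C (capacitance) has dimensions [I^2 L^-2 M^-1 T^4].
V (voltage) has dimensions [I^-1 L^2 M T^-3].
Q (charge) has dimensions [I T].

Left side: [I^2 L^-2 M^-1 T^4]
Right side: [I^2 L^-2 M^-1 T^4]

Both sides have the same dimensions, so the equation is dimensionally consistent.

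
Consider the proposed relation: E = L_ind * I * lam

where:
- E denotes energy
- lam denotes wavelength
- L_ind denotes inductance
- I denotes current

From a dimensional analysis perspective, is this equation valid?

No

E (energy) has dimensions [L^2 M T^-2].
lam (wavelength) has dimensions [L].
L_ind (inductance) has dimensions [I^-2 L^2 M T^-2].
I (current) has dimensions [I].

Left side: [L^2 M T^-2]
Right side: [I^-1 L^3 M T^-2]

The two sides have different dimensions, so the equation is NOT dimensionally consistent.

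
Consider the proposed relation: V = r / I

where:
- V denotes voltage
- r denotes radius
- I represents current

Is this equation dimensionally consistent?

No

V (voltage) has dimensions [I^-1 L^2 M T^-3].
r (radius) has dimensions [L].
I (current) has dimensions [I].

Left side: [I^-1 L^2 M T^-3]
Right side: [I^-1 L]

The two sides have different dimensions, so the equation is NOT dimensionally consistent.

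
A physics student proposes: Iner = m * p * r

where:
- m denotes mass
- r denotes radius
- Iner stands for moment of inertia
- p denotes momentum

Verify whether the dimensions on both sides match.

No

m (mass) has dimensions [M].
r (radius) has dimensions [L].
Iner (moment of inertia) has dimensions [L^2 M].
p (momentum) has dimensions [L M T^-1].

Left side: [L^2 M]
Right side: [L^2 M^2 T^-1]

The two sides have different dimensions, so the equation is NOT dimensionally consistent.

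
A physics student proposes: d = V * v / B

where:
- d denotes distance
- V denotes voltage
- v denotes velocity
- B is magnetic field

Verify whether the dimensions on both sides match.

No

d (distance) has dimensions [L].
V (voltage) has dimensions [I^-1 L^2 M T^-3].
v (velocity) has dimensions [L T^-1].
B (magnetic field) has dimensions [I^-1 M T^-2].

Left side: [L]
Right side: [L^3 T^-2]

The two sides have different dimensions, so the equation is NOT dimensionally consistent.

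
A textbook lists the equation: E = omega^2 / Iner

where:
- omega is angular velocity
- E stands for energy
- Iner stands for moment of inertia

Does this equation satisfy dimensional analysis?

No

omega (angular velocity) has dimensions [T^-1].
E (energy) has dimensions [L^2 M T^-2].
Iner (moment of inertia) has dimensions [L^2 M].

Left side: [L^2 M T^-2]
Right side: [L^-2 M^-1 T^-2]

The two sides have different dimensions, so the equation is NOT dimensionally consistent.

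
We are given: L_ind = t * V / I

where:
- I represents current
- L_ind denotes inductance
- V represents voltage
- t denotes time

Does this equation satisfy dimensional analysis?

Yes

I (current) has dimensions [I].
L_ind (inductance) has dimensions [I^-2 L^2 M T^-2].
V (voltage) has dimensions [I^-1 L^2 M T^-3].
t (time) has dimensions [T].

Left side: [I^-2 L^2 M T^-2]
Right side: [I^-2 L^2 M T^-2]

Both sides have the same dimensions, so the equation is dimensionally consistent.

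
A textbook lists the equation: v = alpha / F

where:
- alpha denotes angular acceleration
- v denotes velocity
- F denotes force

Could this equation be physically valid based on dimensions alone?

No

alpha (angular acceleration) has dimensions [T^-2].
v (velocity) has dimensions [L T^-1].
F (force) has dimensions [L M T^-2].

Left side: [L T^-1]
Right side: [L^-1 M^-1]

The two sides have different dimensions, so the equation is NOT dimensionally consistent.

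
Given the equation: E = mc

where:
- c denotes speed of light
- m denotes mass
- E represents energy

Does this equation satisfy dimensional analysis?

No

c (speed of light) has dimensions [L T^-1].
m (mass) has dimensions [M].
E (energy) has dimensions [L^2 M T^-2].

Left side: [L^2 M T^-2]
Right side: [L M T^-1]

The two sides have different dimensions, so the equation is NOT dimensionally consistent.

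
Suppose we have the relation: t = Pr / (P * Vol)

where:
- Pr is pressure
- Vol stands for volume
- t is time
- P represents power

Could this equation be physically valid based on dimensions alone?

No

Pr (pressure) has dimensions [L^-1 M T^-2].
Vol (volume) has dimensions [L^3].
t (time) has dimensions [T].
P (power) has dimensions [L^2 M T^-3].

Left side: [T]
Right side: [L^-6 T]

The two sides have different dimensions, so the equation is NOT dimensionally consistent.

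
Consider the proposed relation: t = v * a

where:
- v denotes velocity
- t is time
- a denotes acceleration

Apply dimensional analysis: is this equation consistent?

No

v (velocity) has dimensions [L T^-1].
t (time) has dimensions [T].
a (acceleration) has dimensions [L T^-2].

Left side: [T]
Right side: [L^2 T^-3]

The two sides have different dimensions, so the equation is NOT dimensionally consistent.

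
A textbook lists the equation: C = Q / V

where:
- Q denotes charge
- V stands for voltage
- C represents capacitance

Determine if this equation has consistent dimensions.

Yes

Q (charge) has dimensions [I T].
V (voltage) has dimensions [I^-1 L^2 M T^-3].
C (capacitance) has dimensions [I^2 L^-2 M^-1 T^4].

Left side: [I^2 L^-2 M^-1 T^4]
Right side: [I^2 L^-2 M^-1 T^4]

Both sides have the same dimensions, so the equation is dimensionally consistent.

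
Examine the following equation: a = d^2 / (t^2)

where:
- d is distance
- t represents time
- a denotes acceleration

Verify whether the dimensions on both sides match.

No

d (distance) has dimensions [L].
t (time) has dimensions [T].
a (acceleration) has dimensions [L T^-2].

Left side: [L T^-2]
Right side: [L^2 T^-2]

The two sides have different dimensions, so the equation is NOT dimensionally consistent.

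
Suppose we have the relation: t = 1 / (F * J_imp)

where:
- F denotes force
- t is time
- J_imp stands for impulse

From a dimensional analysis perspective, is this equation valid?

No

F (force) has dimensions [L M T^-2].
t (time) has dimensions [T].
J_imp (impulse) has dimensions [L M T^-1].

Left side: [T]
Right side: [L^-2 M^-2 T^3]

The two sides have different dimensions, so the equation is NOT dimensionally consistent.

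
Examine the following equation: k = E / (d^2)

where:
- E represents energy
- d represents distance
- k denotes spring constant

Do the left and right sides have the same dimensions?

Yes

E (energy) has dimensions [L^2 M T^-2].
d (distance) has dimensions [L].
k (spring constant) has dimensions [M T^-2].

Left side: [M T^-2]
Right side: [M T^-2]

Both sides have the same dimensions, so the equation is dimensionally consistent.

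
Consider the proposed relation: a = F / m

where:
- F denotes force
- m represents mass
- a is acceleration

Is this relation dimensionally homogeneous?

Yes

F (force) has dimensions [L M T^-2].
m (mass) has dimensions [M].
a (acceleration) has dimensions [L T^-2].

Left side: [L T^-2]
Right side: [L T^-2]

Both sides have the same dimensions, so the equation is dimensionally consistent.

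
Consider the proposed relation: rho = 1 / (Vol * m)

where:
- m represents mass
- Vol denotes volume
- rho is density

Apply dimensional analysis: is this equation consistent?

No

m (mass) has dimensions [M].
Vol (volume) has dimensions [L^3].
rho (density) has dimensions [L^-3 M].

Left side: [L^-3 M]
Right side: [L^-3 M^-1]

The two sides have different dimensions, so the equation is NOT dimensionally consistent.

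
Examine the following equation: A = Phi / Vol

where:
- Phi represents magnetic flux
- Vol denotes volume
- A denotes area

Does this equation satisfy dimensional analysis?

No

Phi (magnetic flux) has dimensions [I^-1 L^2 M T^-2].
Vol (volume) has dimensions [L^3].
A (area) has dimensions [L^2].

Left side: [L^2]
Right side: [I^-1 L^-1 M T^-2]

The two sides have different dimensions, so the equation is NOT dimensionally consistent.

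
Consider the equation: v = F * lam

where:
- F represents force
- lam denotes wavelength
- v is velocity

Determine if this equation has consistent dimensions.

No

F (force) has dimensions [L M T^-2].
lam (wavelength) has dimensions [L].
v (velocity) has dimensions [L T^-1].

Left side: [L T^-1]
Right side: [L^2 M T^-2]

The two sides have different dimensions, so the equation is NOT dimensionally consistent.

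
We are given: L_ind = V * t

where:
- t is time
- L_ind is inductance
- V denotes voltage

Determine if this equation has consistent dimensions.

No

t (time) has dimensions [T].
L_ind (inductance) has dimensions [I^-2 L^2 M T^-2].
V (voltage) has dimensions [I^-1 L^2 M T^-3].

Left side: [I^-2 L^2 M T^-2]
Right side: [I^-1 L^2 M T^-2]

The two sides have different dimensions, so the equation is NOT dimensionally consistent.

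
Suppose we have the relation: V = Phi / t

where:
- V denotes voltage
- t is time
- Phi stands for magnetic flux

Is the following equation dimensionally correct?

Yes

V (voltage) has dimensions [I^-1 L^2 M T^-3].
t (time) has dimensions [T].
Phi (magnetic flux) has dimensions [I^-1 L^2 M T^-2].

Left side: [I^-1 L^2 M T^-3]
Right side: [I^-1 L^2 M T^-3]

Both sides have the same dimensions, so the equation is dimensionally consistent.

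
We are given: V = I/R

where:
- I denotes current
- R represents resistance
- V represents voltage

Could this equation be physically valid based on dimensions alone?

No

I (current) has dimensions [I].
R (resistance) has dimensions [I^-2 L^2 M T^-3].
V (voltage) has dimensions [I^-1 L^2 M T^-3].

Left side: [I^-1 L^2 M T^-3]
Right side: [I^3 L^-2 M^-1 T^3]

The two sides have different dimensions, so the equation is NOT dimensionally consistent.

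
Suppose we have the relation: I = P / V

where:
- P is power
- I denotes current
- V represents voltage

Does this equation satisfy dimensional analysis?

Yes

P (power) has dimensions [L^2 M T^-3].
I (current) has dimensions [I].
V (voltage) has dimensions [I^-1 L^2 M T^-3].

Left side: [I]
Right side: [I]

Both sides have the same dimensions, so the equation is dimensionally consistent.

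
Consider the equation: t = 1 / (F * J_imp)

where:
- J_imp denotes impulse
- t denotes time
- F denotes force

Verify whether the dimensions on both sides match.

No

J_imp (impulse) has dimensions [L M T^-1].
t (time) has dimensions [T].
F (force) has dimensions [L M T^-2].

Left side: [T]
Right side: [L^-2 M^-2 T^3]

The two sides have different dimensions, so the equation is NOT dimensionally consistent.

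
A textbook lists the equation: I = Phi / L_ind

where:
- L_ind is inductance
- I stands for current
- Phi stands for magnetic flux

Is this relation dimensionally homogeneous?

Yes

L_ind (inductance) has dimensions [I^-2 L^2 M T^-2].
I (current) has dimensions [I].
Phi (magnetic flux) has dimensions [I^-1 L^2 M T^-2].

Left side: [I]
Right side: [I]

Both sides have the same dimensions, so the equation is dimensionally consistent.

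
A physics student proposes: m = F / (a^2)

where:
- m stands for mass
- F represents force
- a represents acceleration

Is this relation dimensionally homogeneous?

No

m (mass) has dimensions [M].
F (force) has dimensions [L M T^-2].
a (acceleration) has dimensions [L T^-2].

Left side: [M]
Right side: [L^-1 M T^2]

The two sides have different dimensions, so the equation is NOT dimensionally consistent.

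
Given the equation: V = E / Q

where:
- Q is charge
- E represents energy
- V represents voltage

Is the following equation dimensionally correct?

Yes

Q (charge) has dimensions [I T].
E (energy) has dimensions [L^2 M T^-2].
V (voltage) has dimensions [I^-1 L^2 M T^-3].

Left side: [I^-1 L^2 M T^-3]
Right side: [I^-1 L^2 M T^-3]

Both sides have the same dimensions, so the equation is dimensionally consistent.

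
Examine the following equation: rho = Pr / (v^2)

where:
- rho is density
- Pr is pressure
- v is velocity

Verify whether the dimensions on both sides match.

Yes

rho (density) has dimensions [L^-3 M].
Pr (pressure) has dimensions [L^-1 M T^-2].
v (velocity) has dimensions [L T^-1].

Left side: [L^-3 M]
Right side: [L^-3 M]

Both sides have the same dimensions, so the equation is dimensionally consistent.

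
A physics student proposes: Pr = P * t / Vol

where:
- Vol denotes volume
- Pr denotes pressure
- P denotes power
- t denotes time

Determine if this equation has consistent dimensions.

Yes

Vol (volume) has dimensions [L^3].
Pr (pressure) has dimensions [L^-1 M T^-2].
P (power) has dimensions [L^2 M T^-3].
t (time) has dimensions [T].

Left side: [L^-1 M T^-2]
Right side: [L^-1 M T^-2]

Both sides have the same dimensions, so the equation is dimensionally consistent.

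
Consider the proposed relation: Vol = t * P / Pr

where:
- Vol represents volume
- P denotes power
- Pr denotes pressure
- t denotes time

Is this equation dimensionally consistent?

Yes

Vol (volume) has dimensions [L^3].
P (power) has dimensions [L^2 M T^-3].
Pr (pressure) has dimensions [L^-1 M T^-2].
t (time) has dimensions [T].

Left side: [L^3]
Right side: [L^3]

Both sides have the same dimensions, so the equation is dimensionally consistent.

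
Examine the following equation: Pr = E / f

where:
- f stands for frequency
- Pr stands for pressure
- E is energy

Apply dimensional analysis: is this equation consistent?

No

f (frequency) has dimensions [T^-1].
Pr (pressure) has dimensions [L^-1 M T^-2].
E (energy) has dimensions [L^2 M T^-2].

Left side: [L^-1 M T^-2]
Right side: [L^2 M T^-1]

The two sides have different dimensions, so the equation is NOT dimensionally consistent.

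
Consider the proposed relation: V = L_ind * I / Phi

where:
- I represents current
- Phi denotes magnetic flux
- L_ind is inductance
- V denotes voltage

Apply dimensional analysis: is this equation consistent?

No

I (current) has dimensions [I].
Phi (magnetic flux) has dimensions [I^-1 L^2 M T^-2].
L_ind (inductance) has dimensions [I^-2 L^2 M T^-2].
V (voltage) has dimensions [I^-1 L^2 M T^-3].

Left side: [I^-1 L^2 M T^-3]
Right side: [dimensionless]

The two sides have different dimensions, so the equation is NOT dimensionally consistent.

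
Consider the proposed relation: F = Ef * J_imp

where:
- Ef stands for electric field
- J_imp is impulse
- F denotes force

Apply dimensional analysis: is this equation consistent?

No

Ef (electric field) has dimensions [I^-1 L M T^-3].
J_imp (impulse) has dimensions [L M T^-1].
F (force) has dimensions [L M T^-2].

Left side: [L M T^-2]
Right side: [I^-1 L^2 M^2 T^-4]

The two sides have different dimensions, so the equation is NOT dimensionally consistent.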